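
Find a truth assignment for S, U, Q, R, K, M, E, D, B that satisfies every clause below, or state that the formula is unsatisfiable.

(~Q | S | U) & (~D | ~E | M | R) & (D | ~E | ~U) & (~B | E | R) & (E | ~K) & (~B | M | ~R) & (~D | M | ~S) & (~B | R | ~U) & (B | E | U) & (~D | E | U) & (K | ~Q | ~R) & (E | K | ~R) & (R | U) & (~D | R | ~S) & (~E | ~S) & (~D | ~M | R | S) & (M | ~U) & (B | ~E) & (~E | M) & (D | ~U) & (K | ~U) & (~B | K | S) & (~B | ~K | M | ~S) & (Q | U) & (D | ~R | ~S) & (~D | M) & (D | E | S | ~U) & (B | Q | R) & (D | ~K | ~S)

Set S = False.
Try U = False:
  (~Q | S | U) forces Q = False.
  clause (Q | U) is falsified — backtrack.
So U = True.
  then (M | ~U) forces M = True.
  then (D | ~U) forces D = True.
  then (K | ~U) forces K = True.
  then (E | ~K) forces E = True.
  then (~D | ~M | R | S) forces R = True.
  then (B | ~E) forces B = True.
Set Q = True.
All clauses satisfied.

S=F, U=T, Q=T, R=T, K=T, M=T, E=T, D=T, B=T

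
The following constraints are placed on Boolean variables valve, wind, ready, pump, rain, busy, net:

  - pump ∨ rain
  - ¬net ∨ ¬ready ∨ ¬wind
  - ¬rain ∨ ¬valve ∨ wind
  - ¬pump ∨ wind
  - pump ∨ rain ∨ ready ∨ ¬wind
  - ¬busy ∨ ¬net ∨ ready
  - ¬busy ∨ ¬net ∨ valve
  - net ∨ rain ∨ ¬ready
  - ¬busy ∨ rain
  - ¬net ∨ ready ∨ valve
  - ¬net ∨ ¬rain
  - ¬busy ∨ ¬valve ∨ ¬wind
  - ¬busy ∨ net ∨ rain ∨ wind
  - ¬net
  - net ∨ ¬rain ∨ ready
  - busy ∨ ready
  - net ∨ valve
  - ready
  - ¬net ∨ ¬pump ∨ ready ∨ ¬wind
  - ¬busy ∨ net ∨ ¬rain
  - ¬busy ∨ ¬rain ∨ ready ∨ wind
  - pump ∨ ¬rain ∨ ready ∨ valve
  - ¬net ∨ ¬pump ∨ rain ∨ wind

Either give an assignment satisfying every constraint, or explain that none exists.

valve = True, wind = True, ready = True, pump = False, rain = True, busy = False, net = False

Unit clause (¬net) forces net = False.
In (net ∨ valve) only valve is left, so valve = True.
Unit clause (ready) forces ready = True.
In (net ∨ rain ∨ ¬ready) only rain is left, so rain = True.
In (¬busy ∨ net ∨ ¬rain) only ¬busy is left, so busy = False.
In (¬rain ∨ ¬valve ∨ wind) only wind is left, so wind = True.
Set pump = False.
All clauses satisfied.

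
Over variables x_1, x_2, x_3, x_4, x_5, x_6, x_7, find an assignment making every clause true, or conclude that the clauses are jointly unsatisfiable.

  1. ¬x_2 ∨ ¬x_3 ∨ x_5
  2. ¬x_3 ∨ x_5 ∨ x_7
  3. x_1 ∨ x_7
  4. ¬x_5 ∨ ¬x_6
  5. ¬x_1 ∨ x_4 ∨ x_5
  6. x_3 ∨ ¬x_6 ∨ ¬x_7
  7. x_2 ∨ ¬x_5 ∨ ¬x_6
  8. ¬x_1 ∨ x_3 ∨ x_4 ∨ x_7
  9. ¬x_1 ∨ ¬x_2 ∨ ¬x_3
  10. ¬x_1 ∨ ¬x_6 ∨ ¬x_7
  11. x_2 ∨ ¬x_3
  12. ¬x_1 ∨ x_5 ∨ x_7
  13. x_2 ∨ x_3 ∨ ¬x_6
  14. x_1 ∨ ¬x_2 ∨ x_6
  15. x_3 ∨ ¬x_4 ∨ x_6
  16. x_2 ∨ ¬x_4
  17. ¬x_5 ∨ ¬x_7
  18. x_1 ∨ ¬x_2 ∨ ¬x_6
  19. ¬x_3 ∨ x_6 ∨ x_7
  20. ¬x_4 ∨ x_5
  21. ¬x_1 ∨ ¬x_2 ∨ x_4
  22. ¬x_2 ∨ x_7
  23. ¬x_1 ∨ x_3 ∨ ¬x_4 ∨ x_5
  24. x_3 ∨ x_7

x_1=F, x_2=F, x_3=F, x_4=F, x_5=F, x_6=F, x_7=T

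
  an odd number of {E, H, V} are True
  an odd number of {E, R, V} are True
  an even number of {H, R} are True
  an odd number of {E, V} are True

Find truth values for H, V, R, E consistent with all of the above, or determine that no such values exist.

H = False; V = False; R = False; E = True

{E, H, V}: 1 true → odd ✓
{E, R, V}: 1 true → odd ✓
{H, R}: 0 true → even ✓
{E, V}: 1 true → odd ✓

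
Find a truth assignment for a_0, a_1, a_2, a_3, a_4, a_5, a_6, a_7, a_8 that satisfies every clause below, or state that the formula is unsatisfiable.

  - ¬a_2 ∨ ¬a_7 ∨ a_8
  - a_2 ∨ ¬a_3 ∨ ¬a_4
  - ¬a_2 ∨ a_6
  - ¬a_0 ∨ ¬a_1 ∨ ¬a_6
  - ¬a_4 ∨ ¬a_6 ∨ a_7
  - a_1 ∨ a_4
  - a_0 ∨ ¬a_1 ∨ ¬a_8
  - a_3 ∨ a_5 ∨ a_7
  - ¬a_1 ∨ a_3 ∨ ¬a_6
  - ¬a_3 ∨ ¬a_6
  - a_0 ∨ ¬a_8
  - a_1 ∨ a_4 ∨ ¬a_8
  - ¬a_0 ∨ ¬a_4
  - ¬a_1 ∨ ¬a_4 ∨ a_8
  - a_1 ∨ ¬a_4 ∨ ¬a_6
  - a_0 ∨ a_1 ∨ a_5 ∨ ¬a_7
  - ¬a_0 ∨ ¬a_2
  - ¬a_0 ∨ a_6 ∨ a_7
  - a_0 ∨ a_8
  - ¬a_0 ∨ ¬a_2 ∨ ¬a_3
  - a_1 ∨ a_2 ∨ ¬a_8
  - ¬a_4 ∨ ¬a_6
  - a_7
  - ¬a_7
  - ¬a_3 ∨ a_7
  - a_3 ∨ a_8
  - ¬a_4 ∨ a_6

Unsatisfiable — no assignment works.

Case a_7 = True:
  Clause (¬a_7) is falsified — contradiction.
Case a_7 = False:
  Clause (a_7) is falsified — contradiction.
Both cases fail, so the formula is unsatisfiable.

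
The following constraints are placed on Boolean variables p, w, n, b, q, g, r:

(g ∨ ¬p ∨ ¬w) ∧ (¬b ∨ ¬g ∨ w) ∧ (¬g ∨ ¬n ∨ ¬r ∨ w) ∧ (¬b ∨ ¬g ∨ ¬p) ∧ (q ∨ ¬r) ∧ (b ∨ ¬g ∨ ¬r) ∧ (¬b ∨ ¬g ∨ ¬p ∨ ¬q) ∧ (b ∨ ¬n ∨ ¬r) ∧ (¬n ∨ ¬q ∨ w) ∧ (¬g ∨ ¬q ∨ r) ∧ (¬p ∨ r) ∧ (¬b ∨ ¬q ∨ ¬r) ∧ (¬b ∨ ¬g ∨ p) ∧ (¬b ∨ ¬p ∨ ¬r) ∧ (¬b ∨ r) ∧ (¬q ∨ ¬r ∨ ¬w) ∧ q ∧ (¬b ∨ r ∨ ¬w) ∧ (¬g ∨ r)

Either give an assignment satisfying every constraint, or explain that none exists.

p = False, w = False, n = False, b = False, q = True, g = False, r = True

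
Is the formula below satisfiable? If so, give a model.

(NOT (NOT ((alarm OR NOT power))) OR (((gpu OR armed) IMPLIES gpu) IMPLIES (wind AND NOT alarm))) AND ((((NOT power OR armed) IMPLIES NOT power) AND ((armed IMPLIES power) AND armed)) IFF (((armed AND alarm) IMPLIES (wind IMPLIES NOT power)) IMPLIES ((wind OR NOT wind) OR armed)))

No satisfying assignment exists.

The conjunct (((NOT power OR armed) IMPLIES NOT power) AND ((armed IMPLIES power) AND armed)) IFF (((armed AND alarm) IMPLIES (wind IMPLIES NOT power)) IMPLIES ((wind OR NOT wind) OR armed)) is unsatisfiable on its own:
  armed = True: simplifies to NOT power AND power.
    power = True: the conjunct NOT power is False.
    power = False: the conjunct power is False.
  armed = False: simplifies to NOT ((wind OR NOT wind)).
    wind = True: this becomes NOT ((True OR False)) = False.
    wind = False: this becomes NOT ((False OR True)) = False.
So the whole conjunction is unsatisfiable.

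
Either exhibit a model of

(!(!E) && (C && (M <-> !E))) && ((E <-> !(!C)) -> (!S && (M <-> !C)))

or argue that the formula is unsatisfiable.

M: False; S: False; E: True; C: True

  !(!E) && (C && (M <-> !E)) = True
    !(!E) = True
      !E = False
    C && (M <-> !E) = True
      M <-> !E = True
        !E = False
  (E <-> !(!C)) -> (!S && (M <-> !C)) = True
    E <-> !(!C) = True
      !(!C) = True
        !C = False
    !S && (M <-> !C) = True
      !S = True
      M <-> !C = True
        !C = False
Both conjuncts True, so the formula holds.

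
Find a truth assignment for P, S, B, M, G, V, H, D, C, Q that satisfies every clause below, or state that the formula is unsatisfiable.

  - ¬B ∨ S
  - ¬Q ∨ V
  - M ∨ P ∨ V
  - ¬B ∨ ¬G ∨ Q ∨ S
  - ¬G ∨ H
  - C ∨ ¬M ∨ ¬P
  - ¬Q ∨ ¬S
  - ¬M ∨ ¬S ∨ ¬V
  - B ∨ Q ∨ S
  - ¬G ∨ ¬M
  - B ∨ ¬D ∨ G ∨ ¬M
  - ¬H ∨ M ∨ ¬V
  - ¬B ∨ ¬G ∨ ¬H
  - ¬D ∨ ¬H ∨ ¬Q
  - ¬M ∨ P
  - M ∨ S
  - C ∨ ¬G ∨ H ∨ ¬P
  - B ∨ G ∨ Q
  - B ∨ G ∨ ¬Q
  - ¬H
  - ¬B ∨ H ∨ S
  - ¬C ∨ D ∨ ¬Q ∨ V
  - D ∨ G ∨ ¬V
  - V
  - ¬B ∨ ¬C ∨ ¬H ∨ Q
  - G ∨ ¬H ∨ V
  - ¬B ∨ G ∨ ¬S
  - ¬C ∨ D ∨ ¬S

Case B = True:
  (¬B ∨ S) forces S = True.
  (¬Q ∨ ¬S) forces Q = False.
  (¬H) forces H = False.
  (¬G ∨ H) forces G = False.
  Clause (¬B ∨ G ∨ ¬S) is falsified — contradiction.
Case B = False:
  (¬H) forces H = False.
  (¬G ∨ H) forces G = False.
  (B ∨ G ∨ Q) forces Q = True.
  Clause (B ∨ G ∨ ¬Q) is falsified — contradiction.
Both cases fail, so the formula is unsatisfiable.

UNSATISFIABLE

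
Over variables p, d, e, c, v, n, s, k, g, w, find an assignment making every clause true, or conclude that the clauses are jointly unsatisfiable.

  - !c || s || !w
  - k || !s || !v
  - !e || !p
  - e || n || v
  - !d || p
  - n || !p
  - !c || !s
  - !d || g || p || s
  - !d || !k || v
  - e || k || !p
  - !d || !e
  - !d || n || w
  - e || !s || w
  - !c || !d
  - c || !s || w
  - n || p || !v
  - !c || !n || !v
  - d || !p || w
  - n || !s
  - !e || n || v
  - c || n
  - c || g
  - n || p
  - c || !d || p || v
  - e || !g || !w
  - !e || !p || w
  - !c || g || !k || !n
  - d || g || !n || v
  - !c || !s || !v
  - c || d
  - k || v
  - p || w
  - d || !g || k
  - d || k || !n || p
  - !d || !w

Set p = True.
  then (!e || !p) forces e = False.
  then (n || !p) forces n = True.
  then (e || k || !p) forces k = True.
Try d = False:
  (d || !p || w) forces w = True.
  (e || !g || !w) forces g = False.
  (c || g) forces c = True.
  clause (!c || g || !k || !n) is falsified — backtrack.
So d = True.
  then (!d || !k || v) forces v = True.
  then (!c || !d) forces c = False.
  then (c || g) forces g = True.
  then (e || !g || !w) forces w = False.
  then (e || !s || w) forces s = False.
All clauses satisfied.

p = True, d = True, e = False, c = False, v = True, n = True, s = False, k = True, g = True, w = False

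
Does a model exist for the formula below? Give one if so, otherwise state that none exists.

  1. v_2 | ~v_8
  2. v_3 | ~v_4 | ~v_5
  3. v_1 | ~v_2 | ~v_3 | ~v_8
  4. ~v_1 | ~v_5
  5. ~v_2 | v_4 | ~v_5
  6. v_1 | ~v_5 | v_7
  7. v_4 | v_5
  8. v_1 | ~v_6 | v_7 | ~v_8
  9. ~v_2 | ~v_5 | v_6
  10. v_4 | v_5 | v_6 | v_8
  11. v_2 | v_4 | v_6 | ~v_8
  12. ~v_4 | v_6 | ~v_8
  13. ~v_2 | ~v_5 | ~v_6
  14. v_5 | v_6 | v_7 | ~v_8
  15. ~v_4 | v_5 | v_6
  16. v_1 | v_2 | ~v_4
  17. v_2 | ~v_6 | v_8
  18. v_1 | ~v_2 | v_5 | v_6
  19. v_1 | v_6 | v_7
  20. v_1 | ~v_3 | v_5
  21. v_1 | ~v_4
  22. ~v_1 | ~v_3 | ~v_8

v_1: False, v_2: False, v_3: True, v_4: False, v_5: True, v_6: False, v_7: True, v_8: False

Set v_1 = False.
  then (v_1 | ~v_4) forces v_4 = False.
  then (v_4 | v_5) forces v_5 = True.
  then (~v_2 | v_4 | ~v_5) forces v_2 = False.
  then (v_1 | ~v_5 | v_7) forces v_7 = True.
  then (v_2 | ~v_8) forces v_8 = False.
  then (v_2 | ~v_6 | v_8) forces v_6 = False.
Set v_3 = True.
All clauses satisfied.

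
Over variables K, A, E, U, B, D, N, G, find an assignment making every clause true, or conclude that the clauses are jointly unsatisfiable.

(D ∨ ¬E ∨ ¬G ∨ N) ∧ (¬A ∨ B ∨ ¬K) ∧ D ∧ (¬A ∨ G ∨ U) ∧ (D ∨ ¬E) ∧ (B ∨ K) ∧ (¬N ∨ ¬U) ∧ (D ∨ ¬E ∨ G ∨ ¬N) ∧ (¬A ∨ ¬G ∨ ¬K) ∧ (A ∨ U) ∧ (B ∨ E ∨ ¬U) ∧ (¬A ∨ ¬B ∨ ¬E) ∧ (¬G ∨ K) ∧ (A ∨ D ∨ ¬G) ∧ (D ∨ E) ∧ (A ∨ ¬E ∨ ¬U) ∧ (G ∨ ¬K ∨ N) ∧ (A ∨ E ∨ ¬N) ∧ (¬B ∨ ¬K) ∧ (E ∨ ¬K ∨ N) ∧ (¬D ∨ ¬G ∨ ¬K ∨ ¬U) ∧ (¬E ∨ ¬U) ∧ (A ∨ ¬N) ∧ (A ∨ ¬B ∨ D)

Unit clause (D) forces D = True.
Set K = False.
  then (B ∨ K) forces B = True.
  then (¬G ∨ K) forces G = False.
Set A = True.
  then (¬A ∨ G ∨ U) forces U = True.
  then (¬N ∨ ¬U) forces N = False.
  then (¬A ∨ ¬B ∨ ¬E) forces E = False.
All clauses satisfied.

K = False, A = True, E = False, U = True, B = True, D = True, N = False, G = False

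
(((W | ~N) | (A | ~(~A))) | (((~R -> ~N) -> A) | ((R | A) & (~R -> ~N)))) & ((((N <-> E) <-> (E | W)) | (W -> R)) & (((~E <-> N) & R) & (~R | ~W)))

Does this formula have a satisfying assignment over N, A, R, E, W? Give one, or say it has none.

N: False, A: True, R: True, E: True, W: False

  ((W | ~N) | (A | ~(~A))) | (((~R -> ~N) -> A) | ((R | A) & (~R -> ~N))) = True
    (W | ~N) | (A | ~(~A)) = True
      W | ~N = True
        ~N = True
      A | ~(~A) = True
        ~(~A) = True
          ~A = False
    ((~R -> ~N) -> A) | ((R | A) & (~R -> ~N)) = True
      (~R -> ~N) -> A = True
        ~R -> ~N = True
          ~R = False
          ~N = True
      (R | A) & (~R -> ~N) = True
        R | A = True
        ~R -> ~N = True
          ~R = False
          ~N = True
  (((N <-> E) <-> (E | W)) | (W -> R)) & (((~E <-> N) & R) & (~R | ~W)) = True
    ((N <-> E) <-> (E | W)) | (W -> R) = True
      (N <-> E) <-> (E | W) = False
        N <-> E = False
        E | W = True
      W -> R = True
    ((~E <-> N) & R) & (~R | ~W) = True
      (~E <-> N) & R = True
        ~E <-> N = True
          ~E = False
      ~R | ~W = True
        ~R = False
        ~W = True
Both conjuncts True, so the formula holds.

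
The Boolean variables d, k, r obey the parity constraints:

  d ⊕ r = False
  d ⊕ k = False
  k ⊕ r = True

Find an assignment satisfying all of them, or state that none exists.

Adding constraints 1, 2, 3 mod 2: every variable appears an even number of times on the left, so the left side is 0.
But the right sides sum to 1 (mod 2). 0 ≠ 1 — the system is inconsistent.

No satisfying assignment exists.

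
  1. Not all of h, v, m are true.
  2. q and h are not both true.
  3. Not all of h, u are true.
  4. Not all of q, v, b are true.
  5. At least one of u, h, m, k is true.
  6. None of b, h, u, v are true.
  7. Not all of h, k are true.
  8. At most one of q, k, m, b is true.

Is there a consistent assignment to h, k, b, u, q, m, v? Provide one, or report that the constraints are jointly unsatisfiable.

h = False; k = False; b = False; u = False; q = False; m = True; v = False

  (1) {h, v, m}: 1/3 true — not all ✓
  (2) q=F, h=F — not both ✓
  (3) {h, u}: 0/2 true — not all ✓
  (4) {q, v, b}: 0/3 true — not all ✓
  (5) {u, h, m, k}: 1 true — at least one ✓
  (6) {b, h, u, v}: 0 true — none ✓
  (7) {h, k}: 0/2 true — not all ✓
  (8) {q, k, m, b}: 1 true — at most one ✓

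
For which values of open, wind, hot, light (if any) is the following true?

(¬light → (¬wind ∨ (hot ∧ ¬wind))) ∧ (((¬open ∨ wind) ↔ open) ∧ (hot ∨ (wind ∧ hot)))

open=T, wind=T, hot=T, light=T

  ¬light → (¬wind ∨ (hot ∧ ¬wind)) = True
    ¬light = False
    ¬wind ∨ (hot ∧ ¬wind) = False
      ¬wind = False
      hot ∧ ¬wind = False
        ¬wind = False
  ((¬open ∨ wind) ↔ open) ∧ (hot ∨ (wind ∧ hot)) = True
    (¬open ∨ wind) ↔ open = True
      ¬open ∨ wind = True
        ¬open = False
    hot ∨ (wind ∧ hot) = True
      wind ∧ hot = True
Both conjuncts True, so the formula holds.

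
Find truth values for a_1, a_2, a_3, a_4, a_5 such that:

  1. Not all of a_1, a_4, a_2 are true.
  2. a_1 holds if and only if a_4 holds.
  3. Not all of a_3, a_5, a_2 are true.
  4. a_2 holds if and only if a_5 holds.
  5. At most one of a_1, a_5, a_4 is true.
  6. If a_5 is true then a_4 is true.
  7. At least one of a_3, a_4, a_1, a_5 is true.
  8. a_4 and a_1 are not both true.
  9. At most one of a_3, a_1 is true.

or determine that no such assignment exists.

a_1 = False, a_2 = False, a_3 = True, a_4 = False, a_5 = False

  (1) {a_1, a_4, a_2}: 0/3 true — not all ✓
  (2) a_1=F, a_4=F — same ✓
  (3) {a_3, a_5, a_2}: 1/3 true — not all ✓
  (4) a_2=F, a_5=F — same ✓
  (5) {a_1, a_5, a_4}: 0 true — at most one ✓
  (6) a_5=F ⇒ a_4: vacuous ✓
  (7) {a_3, a_4, a_1, a_5}: 1 true — at least one ✓
  (8) a_4=F, a_1=F — not both ✓
  (9) {a_3, a_1}: 1 true — at most one ✓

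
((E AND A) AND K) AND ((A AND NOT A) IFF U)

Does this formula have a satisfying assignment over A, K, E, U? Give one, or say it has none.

A: True; K: True; E: True; U: False

  (E AND A) AND K = True
    E AND A = True
  (A AND NOT A) IFF U = True
    A AND NOT A = False
      NOT A = False
Both conjuncts True, so the formula holds.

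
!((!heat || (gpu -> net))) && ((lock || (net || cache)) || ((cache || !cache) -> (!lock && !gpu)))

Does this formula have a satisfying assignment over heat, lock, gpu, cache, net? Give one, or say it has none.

heat = True, lock = True, gpu = True, cache = False, net = False

  !((!heat || (gpu -> net))) = True
    !heat || (gpu -> net) = False
      !heat = False
      gpu -> net = False
  (lock || (net || cache)) || ((cache || !cache) -> (!lock && !gpu)) = True
    lock || (net || cache) = True
      net || cache = False
    (cache || !cache) -> (!lock && !gpu) = False
      cache || !cache = True
        !cache = True
      !lock && !gpu = False
        !lock = False
        !gpu = False
Both conjuncts True, so the formula holds.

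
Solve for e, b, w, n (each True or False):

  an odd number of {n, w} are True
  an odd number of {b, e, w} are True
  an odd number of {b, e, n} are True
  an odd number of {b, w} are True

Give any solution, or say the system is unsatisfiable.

UNSATISFIABLE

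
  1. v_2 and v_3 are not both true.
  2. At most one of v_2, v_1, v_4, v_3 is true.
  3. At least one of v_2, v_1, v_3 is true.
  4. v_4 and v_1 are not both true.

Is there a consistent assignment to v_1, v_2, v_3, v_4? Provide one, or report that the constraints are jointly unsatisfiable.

v_1 = True; v_2 = False; v_3 = False; v_4 = False

  (1) v_2=F, v_3=F — not both ✓
  (2) {v_2, v_1, v_4, v_3}: 1 true — at most one ✓
  (3) {v_2, v_1, v_3}: 1 true — at least one ✓
  (4) v_4=F, v_1=T — not both ✓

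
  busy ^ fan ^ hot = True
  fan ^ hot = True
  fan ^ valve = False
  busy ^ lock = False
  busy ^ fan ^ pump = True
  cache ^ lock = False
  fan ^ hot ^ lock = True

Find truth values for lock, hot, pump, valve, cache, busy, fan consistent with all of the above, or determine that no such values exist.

lock = False; hot = False; pump = False; valve = True; cache = False; busy = False; fan = True

busy ^ fan ^ hot = F ^ T ^ F = True ✓
fan ^ hot = T ^ F = True ✓
fan ^ valve = T ^ T = False ✓
busy ^ lock = F ^ F = False ✓
busy ^ fan ^ pump = F ^ T ^ F = True ✓
cache ^ lock = F ^ F = False ✓
fan ^ hot ^ lock = T ^ F ^ F = True ✓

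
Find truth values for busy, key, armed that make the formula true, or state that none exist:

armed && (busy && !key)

busy = True; key = False; armed = True

  busy && !key = True
    !key = True
Both conjuncts True, so the formula holds.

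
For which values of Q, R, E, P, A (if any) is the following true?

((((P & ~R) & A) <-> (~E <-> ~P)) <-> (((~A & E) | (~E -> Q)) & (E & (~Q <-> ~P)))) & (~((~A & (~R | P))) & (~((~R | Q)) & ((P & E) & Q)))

Unsatisfiable

Case Q = True: the conjunct ~((~R | Q)) becomes ~((~R | True)) = False.
Case Q = False: the conjunct Q is False.
Both cases fail — unsatisfiable.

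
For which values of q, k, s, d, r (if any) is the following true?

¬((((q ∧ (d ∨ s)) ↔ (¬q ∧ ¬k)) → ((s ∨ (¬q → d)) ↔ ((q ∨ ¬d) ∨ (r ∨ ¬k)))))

q: False; k: True; s: True; d: True; r: False

  ¬((((q ∧ (d ∨ s)) ↔ (¬q ∧ ¬k)) → ((s ∨ (¬q → d)) ↔ ((q ∨ ¬d) ∨ (r ∨ ¬k))))) = True
    ((q ∧ (d ∨ s)) ↔ (¬q ∧ ¬k)) → ((s ∨ (¬q → d)) ↔ ((q ∨ ¬d) ∨ (r ∨ ¬k))) = False
      (q ∧ (d ∨ s)) ↔ (¬q ∧ ¬k) = True
        q ∧ (d ∨ s) = False
          d ∨ s = True
        ¬q ∧ ¬k = False
          ¬q = True
          ¬k = False
      (s ∨ (¬q → d)) ↔ ((q ∨ ¬d) ∨ (r ∨ ¬k)) = False
        s ∨ (¬q → d) = True
          ¬q → d = True
            ¬q = True
        (q ∨ ¬d) ∨ (r ∨ ¬k) = False
          q ∨ ¬d = False
            ¬d = False
          r ∨ ¬k = False
            ¬k = False
The formula evaluates to True.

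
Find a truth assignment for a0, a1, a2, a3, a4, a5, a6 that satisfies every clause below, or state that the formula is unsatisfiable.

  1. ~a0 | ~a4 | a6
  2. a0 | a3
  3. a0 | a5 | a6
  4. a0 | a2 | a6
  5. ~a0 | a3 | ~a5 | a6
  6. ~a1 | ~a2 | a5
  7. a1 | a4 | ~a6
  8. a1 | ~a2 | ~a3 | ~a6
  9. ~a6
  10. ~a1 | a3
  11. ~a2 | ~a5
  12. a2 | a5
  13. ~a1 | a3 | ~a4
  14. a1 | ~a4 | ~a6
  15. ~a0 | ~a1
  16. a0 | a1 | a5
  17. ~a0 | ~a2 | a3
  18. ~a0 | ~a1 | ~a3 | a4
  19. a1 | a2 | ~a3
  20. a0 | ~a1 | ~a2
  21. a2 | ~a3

a0: True, a1: False, a2: True, a3: True, a4: False, a5: False, a6: False

Unit clause (~a6) forces a6 = False.
Set a0 = True.
  then (~a0 | ~a4 | a6) forces a4 = False.
  then (~a0 | ~a1) forces a1 = False.
Try a2 = False:
  (a2 | a5) forces a5 = True.
  (~a0 | a3 | ~a5 | a6) forces a3 = True.
  clause (a1 | a2 | ~a3) is falsified — backtrack.
So a2 = True.
  then (~a2 | ~a5) forces a5 = False.
  then (~a0 | ~a2 | a3) forces a3 = True.
All clauses satisfied.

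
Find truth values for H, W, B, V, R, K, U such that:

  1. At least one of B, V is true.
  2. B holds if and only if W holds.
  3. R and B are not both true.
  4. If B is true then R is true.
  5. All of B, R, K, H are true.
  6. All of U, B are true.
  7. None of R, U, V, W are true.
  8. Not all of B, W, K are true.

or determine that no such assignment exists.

The formula is unsatisfiable.

Case R = True:
  Constraint (7) is violated (R=T) — contradiction.
Case R = False:
  Constraint (5) is violated (R=F) — contradiction.
Both cases fail — unsatisfiable.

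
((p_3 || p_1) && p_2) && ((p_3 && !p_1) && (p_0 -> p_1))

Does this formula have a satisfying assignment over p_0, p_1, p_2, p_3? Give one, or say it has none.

p_0=F, p_1=F, p_2=T, p_3=T

  (p_3 || p_1) && p_2 = True
    p_3 || p_1 = True
  (p_3 && !p_1) && (p_0 -> p_1) = True
    p_3 && !p_1 = True
      !p_1 = True
    p_0 -> p_1 = True
Both conjuncts True, so the formula holds.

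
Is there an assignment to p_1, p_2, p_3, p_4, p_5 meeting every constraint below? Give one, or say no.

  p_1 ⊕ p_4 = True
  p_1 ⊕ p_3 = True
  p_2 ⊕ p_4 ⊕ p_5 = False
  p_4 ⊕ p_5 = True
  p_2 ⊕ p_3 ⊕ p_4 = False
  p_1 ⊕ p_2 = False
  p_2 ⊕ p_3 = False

No satisfying assignment exists.

Adding constraints 1, 2, 3, 4, 5 mod 2: every variable appears an even number of times on the left, so the left side is 0.
But the right sides sum to 1 (mod 2). 0 ≠ 1 — the system is inconsistent.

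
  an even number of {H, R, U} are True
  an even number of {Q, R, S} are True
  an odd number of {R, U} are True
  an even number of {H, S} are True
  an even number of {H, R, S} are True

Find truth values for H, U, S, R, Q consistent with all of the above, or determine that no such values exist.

H=T; U=T; S=T; R=F; Q=T

{H, R, U}: 2 true → even ✓
{Q, R, S}: 2 true → even ✓
{R, U}: 1 true → odd ✓
{H, S}: 2 true → even ✓
{H, R, S}: 2 true → even ✓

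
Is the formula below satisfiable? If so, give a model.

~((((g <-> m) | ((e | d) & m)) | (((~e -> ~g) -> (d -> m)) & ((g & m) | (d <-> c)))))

c=F; g=T; d=T; m=F; e=F

  ~((((g <-> m) | ((e | d) & m)) | (((~e -> ~g) -> (d -> m)) & ((g & m) | (d <-> c))))) = True
    ((g <-> m) | ((e | d) & m)) | (((~e -> ~g) -> (d -> m)) & ((g & m) | (d <-> c))) = False
      (g <-> m) | ((e | d) & m) = False
        g <-> m = False
        (e | d) & m = False
          e | d = True
      ((~e -> ~g) -> (d -> m)) & ((g & m) | (d <-> c)) = False
        (~e -> ~g) -> (d -> m) = True
          ~e -> ~g = False
            ~e = True
            ~g = False
          d -> m = False
        (g & m) | (d <-> c) = False
          g & m = False
          d <-> c = False
The formula evaluates to True.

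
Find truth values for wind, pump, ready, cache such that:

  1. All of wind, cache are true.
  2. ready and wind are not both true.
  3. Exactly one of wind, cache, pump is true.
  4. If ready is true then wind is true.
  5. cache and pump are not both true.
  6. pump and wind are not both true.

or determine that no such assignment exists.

Case cache = True:
  (1) forces wind = True.
  Constraint (3) is violated (wind=T, cache=T) — contradiction.
Case cache = False:
  Constraint (1) is violated (cache=F) — contradiction.
Both cases fail — unsatisfiable.

No satisfying assignment exists.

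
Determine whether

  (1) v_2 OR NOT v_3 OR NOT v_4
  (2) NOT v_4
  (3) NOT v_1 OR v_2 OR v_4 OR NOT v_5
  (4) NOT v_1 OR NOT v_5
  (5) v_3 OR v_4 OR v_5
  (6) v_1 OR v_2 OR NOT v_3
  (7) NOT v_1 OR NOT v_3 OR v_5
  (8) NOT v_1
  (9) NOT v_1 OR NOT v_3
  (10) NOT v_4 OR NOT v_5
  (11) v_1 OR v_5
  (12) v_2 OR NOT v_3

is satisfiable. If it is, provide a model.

Unit clause (NOT v_4) forces v_4 = False.
Unit clause (NOT v_1) forces v_1 = False.
In (v_1 OR v_5) only v_5 is left, so v_5 = True.
Set v_2 = True.
Set v_3 = True.
All clauses satisfied.

v_1 = False; v_2 = True; v_3 = True; v_4 = False; v_5 = True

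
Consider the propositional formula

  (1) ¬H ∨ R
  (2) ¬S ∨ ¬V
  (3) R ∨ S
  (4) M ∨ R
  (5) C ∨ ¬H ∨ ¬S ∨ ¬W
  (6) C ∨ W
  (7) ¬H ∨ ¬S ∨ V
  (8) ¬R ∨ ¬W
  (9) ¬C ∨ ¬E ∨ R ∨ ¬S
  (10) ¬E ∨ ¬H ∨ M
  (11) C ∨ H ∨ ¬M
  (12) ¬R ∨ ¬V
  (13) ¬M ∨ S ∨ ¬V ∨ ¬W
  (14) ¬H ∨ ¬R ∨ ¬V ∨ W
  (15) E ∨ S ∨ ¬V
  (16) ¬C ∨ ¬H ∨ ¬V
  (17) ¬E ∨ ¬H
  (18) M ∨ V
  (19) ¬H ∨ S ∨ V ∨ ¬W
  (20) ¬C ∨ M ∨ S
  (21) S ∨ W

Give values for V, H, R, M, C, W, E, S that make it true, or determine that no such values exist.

V=F; H=F; R=T; M=T; C=T; W=F; E=T; S=T

Try V = True:
  (¬S ∨ ¬V) forces S = False.
  (R ∨ S) forces R = True.
  clause (¬R ∨ ¬V) is falsified — backtrack.
So V = False.
  then (M ∨ V) forces M = True.
Set H = False.
  then (C ∨ H ∨ ¬M) forces C = True.
Set R = True.
  then (¬R ∨ ¬W) forces W = False.
  then (S ∨ W) forces S = True.
Set E = True.
All clauses satisfied.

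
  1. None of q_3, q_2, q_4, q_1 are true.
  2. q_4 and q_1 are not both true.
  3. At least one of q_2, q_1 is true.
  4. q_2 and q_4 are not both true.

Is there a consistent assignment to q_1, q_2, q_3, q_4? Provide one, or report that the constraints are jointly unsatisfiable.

Case q_1 = True:
  Constraint (1) is violated (q_1=T) — contradiction.
Case q_1 = False:
  (1) forces q_3 = False.
  (1) forces q_2 = False.
  Constraint (3) is violated (q_2=F, q_1=F) — contradiction.
Both cases fail — unsatisfiable.

Unsatisfiable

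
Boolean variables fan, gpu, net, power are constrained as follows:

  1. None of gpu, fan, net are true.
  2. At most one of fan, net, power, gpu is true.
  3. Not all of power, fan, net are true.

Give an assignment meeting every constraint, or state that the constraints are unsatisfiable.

fan = False, gpu = False, net = False, power = True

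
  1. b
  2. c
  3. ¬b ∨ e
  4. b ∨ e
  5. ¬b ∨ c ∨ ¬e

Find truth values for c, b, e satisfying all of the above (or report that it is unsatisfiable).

Unit clause (b) forces b = True.
Unit clause (c) forces c = True.
In (¬b ∨ e) only e is left, so e = True.
Check each clause:
  (b): b holds.
  (c): c holds.
  (¬b ∨ e): e holds.
  (b ∨ e): b holds.
  (¬b ∨ c ∨ ¬e): c holds.
All clauses satisfied.

c: True, b: True, e: True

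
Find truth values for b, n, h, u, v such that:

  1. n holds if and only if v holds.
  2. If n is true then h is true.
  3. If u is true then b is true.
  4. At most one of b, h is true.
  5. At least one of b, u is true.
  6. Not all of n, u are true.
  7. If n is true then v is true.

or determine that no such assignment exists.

b=T, n=F, h=F, u=T, v=F

  (1) n=F, v=F — same ✓
  (2) n=F ⇒ h: vacuous ✓
  (3) u=T ⇒ b: T ✓
  (4) {b, h}: 1 true — at most one ✓
  (5) {b, u}: 2 true — at least one ✓
  (6) {n, u}: 1/2 true — not all ✓
  (7) n=F ⇒ v: vacuous ✓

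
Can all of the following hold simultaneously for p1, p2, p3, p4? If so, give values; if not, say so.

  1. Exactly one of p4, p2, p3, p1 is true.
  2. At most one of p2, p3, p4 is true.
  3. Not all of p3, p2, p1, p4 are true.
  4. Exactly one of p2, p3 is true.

p1 = False; p2 = False; p3 = True; p4 = False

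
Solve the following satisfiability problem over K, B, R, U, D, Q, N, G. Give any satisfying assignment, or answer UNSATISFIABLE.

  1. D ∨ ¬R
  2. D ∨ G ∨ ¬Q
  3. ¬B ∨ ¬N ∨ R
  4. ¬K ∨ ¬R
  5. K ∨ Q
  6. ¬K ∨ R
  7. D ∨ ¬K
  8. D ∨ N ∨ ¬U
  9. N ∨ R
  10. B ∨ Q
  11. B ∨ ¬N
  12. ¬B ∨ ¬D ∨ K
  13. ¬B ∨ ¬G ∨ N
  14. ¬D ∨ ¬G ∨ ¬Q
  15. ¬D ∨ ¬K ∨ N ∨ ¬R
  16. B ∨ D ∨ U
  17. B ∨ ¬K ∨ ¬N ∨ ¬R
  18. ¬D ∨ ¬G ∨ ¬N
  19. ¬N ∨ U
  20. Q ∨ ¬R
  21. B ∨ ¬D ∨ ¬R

No satisfying assignment exists.

Case R = True:
  (D ∨ ¬R) forces D = True.
  (¬K ∨ ¬R) forces K = False.
  (K ∨ Q) forces Q = True.
  (¬B ∨ ¬D ∨ K) forces B = False.
  Clause (B ∨ ¬D ∨ ¬R) is falsified — contradiction.
Case R = False:
  (¬K ∨ R) forces K = False.
  (K ∨ Q) forces Q = True.
  (N ∨ R) forces N = True.
  (¬B ∨ ¬N ∨ R) forces B = False.
  Clause (B ∨ ¬N) is falsified — contradiction.
Both cases fail, so the formula is unsatisfiable.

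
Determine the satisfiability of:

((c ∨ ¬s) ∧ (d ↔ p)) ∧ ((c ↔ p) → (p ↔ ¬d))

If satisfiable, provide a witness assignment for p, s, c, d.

p = True, s = False, c = False, d = True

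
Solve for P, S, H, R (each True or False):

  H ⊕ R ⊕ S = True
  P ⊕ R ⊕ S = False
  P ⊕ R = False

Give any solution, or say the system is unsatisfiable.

P = False, S = False, H = True, R = False

H ⊕ R ⊕ S = T ⊕ F ⊕ F = True ✓
P ⊕ R ⊕ S = F ⊕ F ⊕ F = False ✓
P ⊕ R = F ⊕ F = False ✓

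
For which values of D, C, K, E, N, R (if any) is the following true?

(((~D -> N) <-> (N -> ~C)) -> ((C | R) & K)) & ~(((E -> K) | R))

D = False; C = True; K = False; E = True; N = False; R = False

  ((~D -> N) <-> (N -> ~C)) -> ((C | R) & K) = True
    (~D -> N) <-> (N -> ~C) = False
      ~D -> N = False
        ~D = True
      N -> ~C = True
        ~C = False
    (C | R) & K = False
      C | R = True
  ~(((E -> K) | R)) = True
    (E -> K) | R = False
      E -> K = False
Both conjuncts True, so the formula holds.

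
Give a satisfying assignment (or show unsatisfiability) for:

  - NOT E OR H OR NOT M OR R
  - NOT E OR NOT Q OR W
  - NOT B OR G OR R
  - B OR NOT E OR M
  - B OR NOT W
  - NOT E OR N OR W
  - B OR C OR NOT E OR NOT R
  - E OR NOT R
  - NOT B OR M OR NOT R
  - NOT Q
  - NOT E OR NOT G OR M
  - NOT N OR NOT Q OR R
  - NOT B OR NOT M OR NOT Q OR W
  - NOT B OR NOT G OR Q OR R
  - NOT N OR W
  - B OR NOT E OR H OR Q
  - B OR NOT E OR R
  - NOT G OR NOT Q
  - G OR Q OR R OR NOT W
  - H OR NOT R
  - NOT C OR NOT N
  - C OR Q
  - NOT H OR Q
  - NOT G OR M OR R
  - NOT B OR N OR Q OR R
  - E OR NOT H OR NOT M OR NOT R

R=F, Q=F, G=F, W=F, B=F, C=T, M=F, N=F, H=F, E=F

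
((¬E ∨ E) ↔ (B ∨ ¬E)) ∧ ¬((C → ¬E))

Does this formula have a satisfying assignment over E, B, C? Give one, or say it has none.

E=T, B=T, C=T

  (¬E ∨ E) ↔ (B ∨ ¬E) = True
    ¬E ∨ E = True
      ¬E = False
    B ∨ ¬E = True
      ¬E = False
  ¬((C → ¬E)) = True
    C → ¬E = False
      ¬E = False
Both conjuncts True, so the formula holds.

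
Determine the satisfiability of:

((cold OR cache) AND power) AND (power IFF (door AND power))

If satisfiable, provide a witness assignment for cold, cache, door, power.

cold=F, cache=T, door=T, power=T

  (cold OR cache) AND power = True
    cold OR cache = True
  power IFF (door AND power) = True
    door AND power = True
Both conjuncts True, so the formula holds.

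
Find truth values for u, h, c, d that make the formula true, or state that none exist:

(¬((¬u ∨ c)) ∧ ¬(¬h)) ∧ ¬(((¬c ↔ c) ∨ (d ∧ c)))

u = True, h = True, c = False, d = False

  ¬((¬u ∨ c)) ∧ ¬(¬h) = True
    ¬((¬u ∨ c)) = True
      ¬u ∨ c = False
        ¬u = False
    ¬(¬h) = True
      ¬h = False
  ¬(((¬c ↔ c) ∨ (d ∧ c))) = True
    (¬c ↔ c) ∨ (d ∧ c) = False
      ¬c ↔ c = False
        ¬c = True
      d ∧ c = False
Both conjuncts True, so the formula holds.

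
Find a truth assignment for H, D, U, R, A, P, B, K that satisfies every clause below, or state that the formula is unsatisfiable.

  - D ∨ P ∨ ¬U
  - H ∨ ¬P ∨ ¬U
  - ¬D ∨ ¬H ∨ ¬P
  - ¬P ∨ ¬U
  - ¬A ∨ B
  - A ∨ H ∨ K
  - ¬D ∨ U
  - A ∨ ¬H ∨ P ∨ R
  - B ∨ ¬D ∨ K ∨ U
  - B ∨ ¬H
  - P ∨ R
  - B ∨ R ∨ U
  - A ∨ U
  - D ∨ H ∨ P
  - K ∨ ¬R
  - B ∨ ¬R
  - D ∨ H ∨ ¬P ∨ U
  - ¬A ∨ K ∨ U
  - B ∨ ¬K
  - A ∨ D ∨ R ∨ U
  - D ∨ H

H: True, D: False, U: False, R: False, A: True, P: True, B: True, K: True

Set H = True.
  then (B ∨ ¬H) forces B = True.
Set D = False.
Try U = True:
  (D ∨ P ∨ ¬U) forces P = True.
  clause (¬P ∨ ¬U) is falsified — backtrack.
So U = False.
  then (A ∨ U) forces A = True.
  then (¬A ∨ K ∨ U) forces K = True.
Set R = False.
  then (P ∨ R) forces P = True.
All clauses satisfied.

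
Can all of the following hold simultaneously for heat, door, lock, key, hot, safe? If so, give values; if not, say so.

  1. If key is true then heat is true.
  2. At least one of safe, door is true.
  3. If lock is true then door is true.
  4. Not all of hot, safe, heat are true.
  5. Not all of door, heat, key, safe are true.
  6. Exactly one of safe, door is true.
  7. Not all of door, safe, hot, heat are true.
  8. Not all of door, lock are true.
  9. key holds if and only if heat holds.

heat = True; door = True; lock = False; key = True; hot = True; safe = False

  (1) key=T ⇒ heat: T ✓
  (2) {safe, door}: 1 true — at least one ✓
  (3) lock=F ⇒ door: vacuous ✓
  (4) {hot, safe, heat}: 2/3 true — not all ✓
  (5) {door, heat, key, safe}: 3/4 true — not all ✓
  (6) {safe, door}: 1 true — exactly one ✓
  (7) {door, safe, hot, heat}: 3/4 true — not all ✓
  (8) {door, lock}: 1/2 true — not all ✓
  (9) key=T, heat=T — same ✓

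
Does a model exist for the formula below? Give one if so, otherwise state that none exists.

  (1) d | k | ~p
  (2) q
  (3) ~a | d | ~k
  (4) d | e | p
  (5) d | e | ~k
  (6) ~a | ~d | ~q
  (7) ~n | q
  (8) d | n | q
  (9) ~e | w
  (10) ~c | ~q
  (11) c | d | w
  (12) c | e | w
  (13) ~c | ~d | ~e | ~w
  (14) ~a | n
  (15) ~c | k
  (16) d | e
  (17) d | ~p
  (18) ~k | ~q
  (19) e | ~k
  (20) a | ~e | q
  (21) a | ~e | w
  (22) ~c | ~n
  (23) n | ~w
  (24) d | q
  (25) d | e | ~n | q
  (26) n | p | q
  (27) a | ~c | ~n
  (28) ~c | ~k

n: True; q: True; c: False; e: False; a: False; k: False; d: True; w: True; p: True

Unit clause (q) forces q = True.
In (~c | ~q) only ~c is left, so c = False.
In (~k | ~q) only ~k is left, so k = False.
Try n = False:
  (~a | n) forces a = False.
  (n | ~w) forces w = False.
  (~e | w) forces e = False.
  clause (c | e | w) is falsified — backtrack.
So n = True.
Set e = False.
  then (c | e | w) forces w = True.
  then (d | e) forces d = True.
  then (~a | ~d | ~q) forces a = False.
Set p = True.
All clauses satisfied.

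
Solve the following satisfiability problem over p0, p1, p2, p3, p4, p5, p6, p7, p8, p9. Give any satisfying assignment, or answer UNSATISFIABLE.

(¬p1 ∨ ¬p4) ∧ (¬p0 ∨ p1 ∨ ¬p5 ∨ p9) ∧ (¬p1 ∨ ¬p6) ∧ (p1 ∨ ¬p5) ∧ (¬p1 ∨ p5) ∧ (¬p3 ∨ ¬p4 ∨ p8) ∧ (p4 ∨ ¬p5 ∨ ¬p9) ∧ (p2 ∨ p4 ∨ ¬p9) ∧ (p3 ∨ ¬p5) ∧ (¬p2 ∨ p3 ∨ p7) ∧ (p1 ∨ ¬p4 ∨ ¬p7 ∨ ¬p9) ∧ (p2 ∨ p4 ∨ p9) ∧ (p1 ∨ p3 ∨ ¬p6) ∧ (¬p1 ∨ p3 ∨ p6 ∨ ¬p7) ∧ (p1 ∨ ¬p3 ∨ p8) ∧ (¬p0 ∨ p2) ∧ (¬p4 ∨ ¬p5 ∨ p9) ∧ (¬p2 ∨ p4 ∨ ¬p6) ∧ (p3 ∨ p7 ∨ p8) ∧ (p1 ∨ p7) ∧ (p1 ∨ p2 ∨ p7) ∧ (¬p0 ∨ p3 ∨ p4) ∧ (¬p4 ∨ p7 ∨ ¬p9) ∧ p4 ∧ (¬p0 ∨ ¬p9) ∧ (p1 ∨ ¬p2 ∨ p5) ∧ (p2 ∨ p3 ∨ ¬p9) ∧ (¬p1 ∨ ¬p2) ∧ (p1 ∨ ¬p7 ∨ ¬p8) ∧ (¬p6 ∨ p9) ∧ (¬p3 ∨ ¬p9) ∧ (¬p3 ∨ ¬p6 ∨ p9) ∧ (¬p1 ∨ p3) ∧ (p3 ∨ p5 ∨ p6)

Case p3 = True:
  (p4) forces p4 = True.
  (¬p1 ∨ ¬p4) forces p1 = False.
  (p1 ∨ ¬p5) forces p5 = False.
  (¬p3 ∨ ¬p4 ∨ p8) forces p8 = True.
  (p1 ∨ p7) forces p7 = True.
  Clause (p1 ∨ ¬p7 ∨ ¬p8) is falsified — contradiction.
Case p3 = False:
  (p3 ∨ ¬p5) forces p5 = False.
  (¬p1 ∨ p5) forces p1 = False.
  (p1 ∨ p3 ∨ ¬p6) forces p6 = False.
  Clause (p3 ∨ p5 ∨ p6) is falsified — contradiction.
Both cases fail, so the formula is unsatisfiable.

No satisfying assignment exists.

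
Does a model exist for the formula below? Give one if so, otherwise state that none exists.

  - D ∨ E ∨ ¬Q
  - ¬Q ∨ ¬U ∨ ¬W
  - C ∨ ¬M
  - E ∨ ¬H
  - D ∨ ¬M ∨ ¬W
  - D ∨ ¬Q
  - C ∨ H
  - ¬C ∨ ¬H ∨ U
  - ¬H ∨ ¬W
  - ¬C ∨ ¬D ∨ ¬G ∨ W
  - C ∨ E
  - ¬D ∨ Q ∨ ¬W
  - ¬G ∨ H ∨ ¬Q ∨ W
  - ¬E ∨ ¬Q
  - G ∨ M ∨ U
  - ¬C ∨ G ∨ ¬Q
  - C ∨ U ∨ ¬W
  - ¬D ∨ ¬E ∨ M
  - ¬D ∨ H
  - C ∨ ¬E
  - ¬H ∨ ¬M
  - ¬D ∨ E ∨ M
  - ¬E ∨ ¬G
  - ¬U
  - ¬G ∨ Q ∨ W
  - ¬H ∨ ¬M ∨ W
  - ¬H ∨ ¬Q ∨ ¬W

Unit clause (¬U) forces U = False.
Set G = False.
  then (G ∨ M ∨ U) forces M = True.
  then (¬H ∨ ¬M) forces H = False.
  then (C ∨ ¬M) forces C = True.
  then (¬C ∨ G ∨ ¬Q) forces Q = False.
  then (¬D ∨ H) forces D = False.
  then (D ∨ ¬M ∨ ¬W) forces W = False.
Set E = False.
All clauses satisfied.

G=F, E=F, Q=F, W=F, U=F, C=T, M=T, D=F, H=F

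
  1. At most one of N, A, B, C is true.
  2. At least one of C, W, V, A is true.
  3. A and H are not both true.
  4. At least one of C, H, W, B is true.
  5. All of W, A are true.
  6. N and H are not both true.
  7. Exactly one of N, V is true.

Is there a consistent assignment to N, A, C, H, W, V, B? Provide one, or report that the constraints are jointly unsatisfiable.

N = False; A = True; C = False; H = False; W = True; V = True; B = False

  (1) {N, A, B, C}: 1 true — at most one ✓
  (2) {C, W, V, A}: 3 true — at least one ✓
  (3) A=T, H=F — not both ✓
  (4) {C, H, W, B}: 1 true — at least one ✓
  (5) {W, A}: all 2 true ✓
  (6) N=F, H=F — not both ✓
  (7) {N, V}: 1 true — exactly one ✓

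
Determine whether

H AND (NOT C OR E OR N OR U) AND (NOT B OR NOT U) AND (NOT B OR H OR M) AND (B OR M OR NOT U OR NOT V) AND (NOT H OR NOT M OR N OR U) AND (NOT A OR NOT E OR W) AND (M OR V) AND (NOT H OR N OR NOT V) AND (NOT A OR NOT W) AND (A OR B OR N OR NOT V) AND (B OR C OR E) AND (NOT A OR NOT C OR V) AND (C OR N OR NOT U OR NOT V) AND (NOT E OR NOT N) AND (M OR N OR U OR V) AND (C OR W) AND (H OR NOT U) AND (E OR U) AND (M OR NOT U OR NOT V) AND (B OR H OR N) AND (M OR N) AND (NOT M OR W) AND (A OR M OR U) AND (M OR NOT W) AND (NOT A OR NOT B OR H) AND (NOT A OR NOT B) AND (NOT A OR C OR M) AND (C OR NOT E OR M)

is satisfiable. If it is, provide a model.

E = True, V = False, C = True, W = True, N = False, M = True, U = True, H = True, A = False, B = False

Unit clause (H) forces H = True.
Set E = True.
  then (NOT E OR NOT N) forces N = False.
  then (M OR N) forces M = True.
  then (NOT M OR W) forces W = True.
  then (NOT H OR NOT M OR N OR U) forces U = True.
  then (NOT H OR N OR NOT V) forces V = False.
  then (NOT A OR NOT W) forces A = False.
  then (NOT B OR NOT U) forces B = False.
Set C = True.
All clauses satisfied.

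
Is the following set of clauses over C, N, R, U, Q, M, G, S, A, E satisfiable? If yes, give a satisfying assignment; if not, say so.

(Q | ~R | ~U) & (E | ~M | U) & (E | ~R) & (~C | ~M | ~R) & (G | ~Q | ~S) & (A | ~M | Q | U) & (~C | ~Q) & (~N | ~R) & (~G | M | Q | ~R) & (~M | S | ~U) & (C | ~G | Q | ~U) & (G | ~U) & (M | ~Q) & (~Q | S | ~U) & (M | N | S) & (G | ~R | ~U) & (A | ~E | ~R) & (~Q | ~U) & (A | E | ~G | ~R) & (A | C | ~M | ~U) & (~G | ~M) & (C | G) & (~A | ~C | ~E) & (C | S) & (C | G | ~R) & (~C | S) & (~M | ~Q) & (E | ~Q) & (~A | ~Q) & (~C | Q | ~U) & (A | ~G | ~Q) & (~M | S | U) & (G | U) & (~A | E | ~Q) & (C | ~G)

C=T, N=F, R=F, U=F, Q=F, M=F, G=T, S=T, A=F, E=T

Try C = False:
  (C | G) forces G = True.
  clause (C | ~G) is falsified — backtrack.
So C = True.
  then (~C | ~Q) forces Q = False.
  then (~C | S) forces S = True.
  then (~C | Q | ~U) forces U = False.
  then (G | U) forces G = True.
  then (~G | ~M) forces M = False.
  then (~G | M | Q | ~R) forces R = False.
Set N = False.
Set A = False.
Set E = True.
All clauses satisfied.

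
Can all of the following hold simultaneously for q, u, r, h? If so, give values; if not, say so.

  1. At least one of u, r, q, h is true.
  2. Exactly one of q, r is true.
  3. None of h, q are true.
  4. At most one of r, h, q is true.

q: False, u: True, r: True, h: False

  (1) {u, r, q, h}: 2 true — at least one ✓
  (2) {q, r}: 1 true — exactly one ✓
  (3) {h, q}: 0 true — none ✓
  (4) {r, h, q}: 1 true — at most one ✓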